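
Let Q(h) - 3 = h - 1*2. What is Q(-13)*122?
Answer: -1464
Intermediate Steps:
Q(h) = 1 + h (Q(h) = 3 + (h - 1*2) = 3 + (h - 2) = 3 + (-2 + h) = 1 + h)
Q(-13)*122 = (1 - 13)*122 = -12*122 = -1464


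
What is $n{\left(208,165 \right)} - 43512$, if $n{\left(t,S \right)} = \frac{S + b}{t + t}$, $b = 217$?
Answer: $- \frac{9050305}{208} \approx -43511.0$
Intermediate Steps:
$n{\left(t,S \right)} = \frac{217 + S}{2 t}$ ($n{\left(t,S \right)} = \frac{S + 217}{t + t} = \frac{217 + S}{2 t}$)
$n{\left(208,165 \right)} - 43512 = \frac{217 + 165}{2 \cdot 208} - 43512 = \frac{1}{2} \cdot \frac{1}{208} \cdot 382 - 43512 = \frac{191}{208} - 43512 = - \frac{9050305}{208}$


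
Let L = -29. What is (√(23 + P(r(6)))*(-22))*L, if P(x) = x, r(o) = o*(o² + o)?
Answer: 3190*√11 ≈ 10580.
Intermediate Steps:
r(o) = o*(o + o²)
(√(23 + P(r(6)))*(-22))*L = (√(23 + 6²*(1 + 6))*(-22))*(-29) = (√(23 + 36*7)*(-22))*(-29) = (√(23 + 252)*(-22))*(-29) = (√275*(-22))*(-29) = ((5*√11)*(-22))*(-29) = -110*√11*(-29) = 3190*√11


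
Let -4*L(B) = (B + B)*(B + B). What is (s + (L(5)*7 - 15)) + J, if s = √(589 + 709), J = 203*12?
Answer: 2246 + √1298 ≈ 2282.0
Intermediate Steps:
L(B) = -B² (L(B) = -(B + B)*(B + B)/4 = -2*B*2*B/4 = -B²)
J = 2436
s = √1298 ≈ 36.028
(s + (L(5)*7 - 15)) + J = (√1298 + (-1*5²*7 - 15)) + 2436 = (√1298 + (-1*25*7 - 15)) + 2436 = (√1298 + (-25*7 - 15)) + 2436 = (√1298 + (-175 - 15)) + 2436 = (√1298 - 190) + 2436 = (-190 + √1298) + 2436 = 2246 + √1298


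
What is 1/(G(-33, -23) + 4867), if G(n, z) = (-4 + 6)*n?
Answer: 1/4801 ≈ 0.00020829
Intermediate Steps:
G(n, z) = 2*n
1/(G(-33, -23) + 4867) = 1/(2*(-33) + 4867) = 1/(-66 + 4867) = 1/4801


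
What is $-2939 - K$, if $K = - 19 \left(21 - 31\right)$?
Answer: $-3129$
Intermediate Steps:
$K = 190$ ($K = \left(-19\right) \left(-10\right) = 190$)
$-2939 - K = -2939 - 190 = -3129$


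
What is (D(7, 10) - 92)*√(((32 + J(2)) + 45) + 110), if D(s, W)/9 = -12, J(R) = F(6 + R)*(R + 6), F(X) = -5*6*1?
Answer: -200*I*√53 ≈ -1456.0*I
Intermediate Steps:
F(X) = -30 (F(X) = -30*1 = -30)
J(R) = -180 - 30*R (J(R) = -30*(R + 6) = -30*(6 + R) = -180 - 30*R)
D(s, W) = -108 (D(s, W) = 9*(-12) = -108)
(D(7, 10) - 92)*√(((32 + J(2)) + 45) + 110) = (-108 - 92)*√(((32 + (-180 - 30*2)) + 45) + 110) = -200*√(((32 + (-180 - 60)) + 45) + 110) = -200*√(((32 - 240) + 45) + 110) = -200*√((-208 + 45) + 110) = -200*√(-163 + 110) = -200*I*√53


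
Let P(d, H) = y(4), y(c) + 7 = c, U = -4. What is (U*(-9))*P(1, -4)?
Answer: -108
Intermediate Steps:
y(c) = -7 + c
P(d, H) = -3 (P(d, H) = -7 + 4 = -3)
(U*(-9))*P(1, -4) = -4*(-9)*(-3) = 36*(-3) = -108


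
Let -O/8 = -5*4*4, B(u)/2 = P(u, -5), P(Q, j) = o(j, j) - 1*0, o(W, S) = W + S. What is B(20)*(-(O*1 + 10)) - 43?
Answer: 12957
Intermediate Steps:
o(W, S) = S + W
P(Q, j) = 2*j (P(Q, j) = (j + j) - 1*0 = 2*j + 0 = 2*j)
B(u) = -20 (B(u) = 2*(2*(-5)) = 2*(-10) = -20)
O = 640 (O = -8*(-5*4)*4 = -(-160)*4 = -8*(-80) = 640)
B(20)*(-(O*1 + 10)) - 43 = -(-20)*(640*1 + 10) - 43 = -(-20)*(640 + 10) - 43 = -(-20)*650 - 43 = -20*(-650) - 43 = 13000 - 43 = 12957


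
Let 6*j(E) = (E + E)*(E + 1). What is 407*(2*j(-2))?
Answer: 1628/3 ≈ 542.67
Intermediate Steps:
j(E) = E*(1 + E)/3 (j(E) = ((E + E)*(E + 1))/6 = ((2*E)*(1 + E))/6 = (2*E*(1 + E))/6 = E*(1 + E)/3)
407*(2*j(-2)) = 407*(2*((⅓)*(-2)*(1 - 2))) = 407*(2*((⅓)*(-2)*(-1))) = 407*(2*(⅔)) = 407*(4/3) = 1628/3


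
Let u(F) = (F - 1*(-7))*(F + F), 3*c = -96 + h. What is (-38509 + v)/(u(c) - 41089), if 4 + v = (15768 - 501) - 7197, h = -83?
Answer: 273987/313237 ≈ 0.87470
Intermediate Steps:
c = -179/3 (c = (-96 - 83)/3 = (⅓)*(-179) = -179/3 ≈ -59.667)
u(F) = 2*F*(7 + F) (u(F) = (F + 7)*(2*F) = (7 + F)*(2*F) = 2*F*(7 + F))
v = 8066 (v = -4 + ((15768 - 501) - 7197) = -4 + (15267 - 7197) = -4 + 8070 = 8066)
(-38509 + v)/(u(c) - 41089) = (-38509 + 8066)/(2*(-179/3)*(7 - 179/3) - 41089) = -30443/(2*(-179/3)*(-158/3) - 41089) = -30443/(56564/9 - 41089) = -30443/(-313237/9) = -30443*(-9/313237) = 273987/313237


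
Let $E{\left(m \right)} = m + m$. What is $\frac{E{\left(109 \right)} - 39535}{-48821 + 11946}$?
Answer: $\frac{39317}{36875} \approx 1.0662$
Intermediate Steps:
$E{\left(m \right)} = 2 m$
$\frac{E{\left(109 \right)} - 39535}{-48821 + 11946} = \frac{2 \cdot 109 - 39535}{-48821 + 11946} = \frac{218 - 39535}{-36875} = \left(-39317\right) \left(- \frac{1}{36875}\right) = \frac{39317}{36875}$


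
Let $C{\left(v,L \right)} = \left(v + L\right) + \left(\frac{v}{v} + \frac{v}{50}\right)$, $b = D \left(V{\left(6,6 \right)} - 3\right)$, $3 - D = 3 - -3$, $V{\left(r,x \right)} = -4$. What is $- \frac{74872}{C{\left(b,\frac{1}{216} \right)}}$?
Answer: $- \frac{57758400}{17299} \approx -3338.8$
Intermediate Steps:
$D = -3$ ($D = 3 - \left(3 - -3\right) = 3 - \left(3 + 3\right) = 3 - 6 = -3$)
$b = 21$ ($b = - 3 \left(-4 - 3\right) = \left(-3\right) \left(-7\right) = 21$)
$C{\left(v,L \right)} = 1 + L + \frac{51 v}{50}$ ($C{\left(v,L \right)} = \left(L + v\right) + \left(1 + v \frac{1}{50}\right) = \left(L + v\right) + \left(1 + \frac{v}{50}\right) = 1 + L + \frac{51 v}{50}$)
$- \frac{74872}{C{\left(b,\frac{1}{216} \right)}} = - \frac{74872}{1 + \frac{1}{216} + \frac{51}{50} \cdot 21} = - \frac{74872}{1 + \frac{1}{216} + \frac{1071}{50}} = - \frac{74872}{\frac{121093}{5400}} = \left(-74872\right) \frac{5400}{121093} = - \frac{57758400}{17299}$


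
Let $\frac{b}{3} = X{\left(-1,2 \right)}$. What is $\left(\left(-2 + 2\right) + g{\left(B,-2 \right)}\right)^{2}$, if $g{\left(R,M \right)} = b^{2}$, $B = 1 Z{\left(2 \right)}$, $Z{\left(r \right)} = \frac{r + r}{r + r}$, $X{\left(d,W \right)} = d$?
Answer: $81$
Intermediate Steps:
$Z{\left(r \right)} = 1$ ($Z{\left(r \right)} = \frac{2 r}{2 r} = 2 r \frac{1}{2 r} = 1$)
$b = -3$ ($b = 3 \left(-1\right) = -3$)
$B = 1$ ($B = 1 \cdot 1 = 1$)
$g{\left(R,M \right)} = 9$ ($g{\left(R,M \right)} = \left(-3\right)^{2} = 9$)
$\left(\left(-2 + 2\right) + g{\left(B,-2 \right)}\right)^{2} = \left(\left(-2 + 2\right) + 9\right)^{2} = \left(0 + 9\right)^{2} = 9^{2} = 81$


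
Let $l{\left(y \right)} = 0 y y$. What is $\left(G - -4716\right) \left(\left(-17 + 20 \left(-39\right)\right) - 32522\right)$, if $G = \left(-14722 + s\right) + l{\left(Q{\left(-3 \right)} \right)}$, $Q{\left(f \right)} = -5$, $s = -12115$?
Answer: $737049599$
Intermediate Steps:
$l{\left(y \right)} = 0$ ($l{\left(y \right)} = 0 y = 0$)
$G = -26837$ ($G = \left(-14722 - 12115\right) + 0 = -26837 + 0 = -26837$)
$\left(G - -4716\right) \left(\left(-17 + 20 \left(-39\right)\right) - 32522\right) = \left(-26837 - -4716\right) \left(\left(-17 + 20 \left(-39\right)\right) - 32522\right) = \left(-26837 + 4716\right) \left(\left(-17 - 780\right) - 32522\right) = - 22121 \left(-797 - 32522\right) = \left(-22121\right) \left(-33319\right) = 737049599$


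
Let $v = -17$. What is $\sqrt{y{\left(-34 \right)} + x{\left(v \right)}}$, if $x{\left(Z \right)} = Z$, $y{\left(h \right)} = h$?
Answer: $i \sqrt{51} \approx 7.1414 i$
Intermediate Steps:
$\sqrt{y{\left(-34 \right)} + x{\left(v \right)}} = \sqrt{-34 - 17} = \sqrt{-51} = i \sqrt{51}$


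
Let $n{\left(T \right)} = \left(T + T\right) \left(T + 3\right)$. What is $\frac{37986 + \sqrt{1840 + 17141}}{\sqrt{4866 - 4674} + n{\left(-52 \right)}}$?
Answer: $\frac{12098541}{1623064} - \frac{18993 \sqrt{3}}{1623064} - \frac{9 \sqrt{703}}{3246128} + \frac{1911 \sqrt{2109}}{3246128} \approx 7.4608$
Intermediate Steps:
$n{\left(T \right)} = 2 T \left(3 + T\right)$
$\frac{37986 + \sqrt{1840 + 17141}}{\sqrt{4866 - 4674} + n{\left(-52 \right)}} = \frac{37986 + \sqrt{1840 + 17141}}{\sqrt{4866 - 4674} + 2 \left(-52\right) \left(3 - 52\right)} = \frac{37986 + \sqrt{18981}}{\sqrt{192} + 2 \left(-52\right) \left(-49\right)} = \frac{37986 + 3 \sqrt{2109}}{8 \sqrt{3} + 5096} = \frac{37986 + 3 \sqrt{2109}}{5096 + 8 \sqrt{3}}$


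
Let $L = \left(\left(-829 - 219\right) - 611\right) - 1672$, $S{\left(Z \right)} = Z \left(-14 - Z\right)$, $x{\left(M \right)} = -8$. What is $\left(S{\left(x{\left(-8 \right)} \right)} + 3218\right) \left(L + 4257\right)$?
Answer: $3024316$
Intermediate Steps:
$L = -3331$ ($L = \left(\left(-829 - 219\right) - 611\right) - 1672 = \left(-1048 - 611\right) - 1672 = -1659 - 1672 = -3331$)
$\left(S{\left(x{\left(-8 \right)} \right)} + 3218\right) \left(L + 4257\right) = \left(\left(-1\right) \left(-8\right) \left(14 - 8\right) + 3218\right) \left(-3331 + 4257\right) = \left(\left(-1\right) \left(-8\right) 6 + 3218\right) 926 = \left(48 + 3218\right) 926 = 3266 \cdot 926 = 3024316$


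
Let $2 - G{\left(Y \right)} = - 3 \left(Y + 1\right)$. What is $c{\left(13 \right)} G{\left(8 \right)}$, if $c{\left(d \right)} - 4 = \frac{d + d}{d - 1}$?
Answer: $\frac{1073}{6} \approx 178.83$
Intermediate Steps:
$c{\left(d \right)} = 4 + \frac{2 d}{-1 + d}$ ($c{\left(d \right)} = 4 + \frac{d + d}{d - 1} = 4 + \frac{2 d}{-1 + d}$)
$G{\left(Y \right)} = 5 + 3 Y$ ($G{\left(Y \right)} = 2 - - 3 \left(Y + 1\right) = 2 - - 3 \left(1 + Y\right) = 2 - \left(-3 - 3 Y\right) = 2 + \left(3 + 3 Y\right) = 5 + 3 Y$)
$c{\left(13 \right)} G{\left(8 \right)} = \frac{2 \left(-2 + 3 \cdot 13\right)}{-1 + 13} \left(5 + 3 \cdot 8\right) = \frac{2 \left(-2 + 39\right)}{12} \left(5 + 24\right) = 2 \cdot \frac{1}{12} \cdot 37 \cdot 29 = \frac{37}{6} \cdot 29 = \frac{1073}{6}$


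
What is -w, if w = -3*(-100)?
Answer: -300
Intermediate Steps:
w = 300
-w = -1*300 = -300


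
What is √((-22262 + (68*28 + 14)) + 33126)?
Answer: √12782 ≈ 113.06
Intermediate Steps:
√((-22262 + (68*28 + 14)) + 33126) = √((-22262 + (1904 + 14)) + 33126) = √((-22262 + 1918) + 33126) = √(-20344 + 33126) = √12782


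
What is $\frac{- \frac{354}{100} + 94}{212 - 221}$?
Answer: $- \frac{4523}{450} \approx -10.051$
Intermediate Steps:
$\frac{- \frac{354}{100} + 94}{212 - 221} = \frac{\left(-354\right) \frac{1}{100} + 94}{-9} = \left(- \frac{177}{50} + 94\right) \left(- \frac{1}{9}\right) = \frac{4523}{50} \left(- \frac{1}{9}\right) = - \frac{4523}{450}$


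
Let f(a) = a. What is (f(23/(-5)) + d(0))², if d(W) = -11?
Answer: 6084/25 ≈ 243.36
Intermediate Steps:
(f(23/(-5)) + d(0))² = (23/(-5) - 11)² = (23*(-⅕) - 11)² = (-23/5 - 11)² = (-78/5)² = 6084/25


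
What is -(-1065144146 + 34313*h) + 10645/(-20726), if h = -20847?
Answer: 36901964357937/20726 ≈ 1.7805e+9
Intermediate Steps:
-(-1065144146 + 34313*h) + 10645/(-20726) = -34313/(1/(-20847 - 31042)) + 10645/(-20726) = -34313/(1/(-51889)) + 10645*(-1/20726) = -34313/(-1/51889) - 10645/20726 = -34313*(-51889) - 10645/20726 = 1780467257 - 10645/20726 = 36901964357937/20726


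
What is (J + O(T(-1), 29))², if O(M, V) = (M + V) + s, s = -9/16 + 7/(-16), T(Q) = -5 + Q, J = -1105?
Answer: 1172889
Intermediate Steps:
s = -1 (s = -9*1/16 + 7*(-1/16) = -9/16 - 7/16 = -1)
O(M, V) = -1 + M + V (O(M, V) = (M + V) - 1 = -1 + M + V)
(J + O(T(-1), 29))² = (-1105 + (-1 + (-5 - 1) + 29))² = (-1105 + (-1 - 6 + 29))² = (-1105 + 22)² = (-1083)² = 1172889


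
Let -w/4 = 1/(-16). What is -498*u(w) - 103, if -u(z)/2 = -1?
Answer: -1099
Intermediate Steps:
w = ¼ (w = -4/(-16) = -4*(-1/16) = ¼ ≈ 0.25000)
u(z) = 2 (u(z) = -2*(-1) = 2)
-498*u(w) - 103 = -498*2 - 103 = -996 - 103 = -1099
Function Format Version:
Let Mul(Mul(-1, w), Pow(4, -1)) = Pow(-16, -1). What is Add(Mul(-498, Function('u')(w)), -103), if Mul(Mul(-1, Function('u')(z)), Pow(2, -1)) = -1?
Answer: -1099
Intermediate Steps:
w = Rational(1, 4) (w = Mul(-4, Pow(-16, -1)) = Mul(-4, Rational(-1, 16)) = Rational(1, 4) ≈ 0.25000)
Function('u')(z) = 2 (Function('u')(z) = Mul(-2, -1) = 2)
Add(Mul(-498, Function('u')(w)), -103) = Add(Mul(-498, 2), -103) = Add(-996, -103) = -1099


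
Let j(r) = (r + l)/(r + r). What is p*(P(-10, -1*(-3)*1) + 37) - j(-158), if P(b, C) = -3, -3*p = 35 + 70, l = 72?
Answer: -188063/158 ≈ -1190.3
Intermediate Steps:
p = -35 (p = -(35 + 70)/3 = -1/3*105 = -35)
j(r) = (72 + r)/(2*r) (j(r) = (r + 72)/(r + r) = (72 + r)/((2*r)) = (72 + r)*(1/(2*r)) = (72 + r)/(2*r))
p*(P(-10, -1*(-3)*1) + 37) - j(-158) = -35*(-3 + 37) - (72 - 158)/(2*(-158)) = -35*34 - (-1)*(-86)/(2*158) = -1190 - 1*43/158 = -1190 - 43/158 = -188063/158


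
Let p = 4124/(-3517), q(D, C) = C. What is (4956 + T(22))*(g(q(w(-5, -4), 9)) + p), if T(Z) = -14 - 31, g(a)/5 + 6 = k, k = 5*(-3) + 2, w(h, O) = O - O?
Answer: -1661091729/3517 ≈ -4.7230e+5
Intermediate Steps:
w(h, O) = 0
p = -4124/3517 (p = 4124*(-1/3517) = -4124/3517 ≈ -1.1726)
k = -13 (k = -15 + 2 = -13)
g(a) = -95 (g(a) = -30 + 5*(-13) = -30 - 65 = -95)
T(Z) = -45
(4956 + T(22))*(g(q(w(-5, -4), 9)) + p) = (4956 - 45)*(-95 - 4124/3517) = 4911*(-338239/3517) = -1661091729/3517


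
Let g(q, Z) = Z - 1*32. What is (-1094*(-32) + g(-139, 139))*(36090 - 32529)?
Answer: 125044515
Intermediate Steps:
g(q, Z) = -32 + Z (g(q, Z) = Z - 32 = -32 + Z)
(-1094*(-32) + g(-139, 139))*(36090 - 32529) = (-1094*(-32) + (-32 + 139))*(36090 - 32529) = (35008 + 107)*3561 = 35115*3561 = 125044515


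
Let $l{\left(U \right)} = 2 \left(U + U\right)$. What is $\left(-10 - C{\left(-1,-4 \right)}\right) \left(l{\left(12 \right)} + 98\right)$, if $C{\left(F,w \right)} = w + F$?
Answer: $-730$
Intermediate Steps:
$C{\left(F,w \right)} = F + w$
$l{\left(U \right)} = 4 U$ ($l{\left(U \right)} = 2 \cdot 2 U = 4 U$)
$\left(-10 - C{\left(-1,-4 \right)}\right) \left(l{\left(12 \right)} + 98\right) = \left(-10 - \left(-1 - 4\right)\right) \left(4 \cdot 12 + 98\right) = \left(-10 - -5\right) \left(48 + 98\right) = \left(-10 + 5\right) 146 = \left(-5\right) 146 = -730$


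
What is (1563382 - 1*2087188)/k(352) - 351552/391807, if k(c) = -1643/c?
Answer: 72240684219648/643738901 ≈ 1.1222e+5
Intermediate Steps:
(1563382 - 1*2087188)/k(352) - 351552/391807 = (1563382 - 1*2087188)/((-1643/352)) - 351552/391807 = (1563382 - 2087188)/((-1643*1/352)) - 351552*1/391807 = -523806/(-1643/352) - 351552/391807 = -523806*(-352/1643) - 351552/391807 = 184379712/1643 - 351552/391807 = 72240684219648/643738901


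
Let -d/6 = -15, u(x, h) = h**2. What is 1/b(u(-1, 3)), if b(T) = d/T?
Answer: 1/10 ≈ 0.10000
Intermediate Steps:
d = 90 (d = -6*(-15) = 90)
b(T) = 90/T
1/b(u(-1, 3)) = 1/(90/(3**2)) = 1/(90/9) = 1/(90*(1/9)) = 1/10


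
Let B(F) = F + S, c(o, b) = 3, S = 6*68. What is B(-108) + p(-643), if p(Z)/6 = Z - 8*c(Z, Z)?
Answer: -3702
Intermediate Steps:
S = 408
p(Z) = -144 + 6*Z (p(Z) = 6*(Z - 8*3) = 6*(Z - 24) = 6*(-24 + Z) = -144 + 6*Z)
B(F) = 408 + F (B(F) = F + 408 = 408 + F)
B(-108) + p(-643) = (408 - 108) + (-144 + 6*(-643)) = 300 + (-144 - 3858) = 300 - 4002 = -3702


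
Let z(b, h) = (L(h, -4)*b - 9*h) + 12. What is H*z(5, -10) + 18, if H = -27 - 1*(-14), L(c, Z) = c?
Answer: -658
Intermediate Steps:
z(b, h) = 12 - 9*h + b*h (z(b, h) = (h*b - 9*h) + 12 = (b*h - 9*h) + 12 = (-9*h + b*h) + 12 = 12 - 9*h + b*h)
H = -13 (H = -27 + 14 = -13)
H*z(5, -10) + 18 = -13*(12 - 9*(-10) + 5*(-10)) + 18 = -13*(12 + 90 - 50) + 18 = -13*52 + 18 = -676 + 18 = -658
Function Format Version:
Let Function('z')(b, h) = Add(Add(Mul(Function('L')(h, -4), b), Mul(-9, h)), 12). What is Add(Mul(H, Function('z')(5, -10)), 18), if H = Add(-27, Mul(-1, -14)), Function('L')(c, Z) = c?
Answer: -658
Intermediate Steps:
Function('z')(b, h) = Add(12, Mul(-9, h), Mul(b, h)) (Function('z')(b, h) = Add(Add(Mul(h, b), Mul(-9, h)), 12) = Add(Add(Mul(b, h), Mul(-9, h)), 12) = Add(Add(Mul(-9, h), Mul(b, h)), 12) = Add(12, Mul(-9, h), Mul(b, h)))
H = -13 (H = Add(-27, 14) = -13)
Add(Mul(H, Function('z')(5, -10)), 18) = Add(Mul(-13, Add(12, Mul(-9, -10), Mul(5, -10))), 18) = Add(Mul(-13, Add(12, 90, -50)), 18) = Add(Mul(-13, 52), 18) = Add(-676, 18) = -658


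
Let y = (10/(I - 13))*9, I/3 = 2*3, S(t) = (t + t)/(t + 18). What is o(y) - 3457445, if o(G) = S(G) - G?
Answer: -3457462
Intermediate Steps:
S(t) = 2*t/(18 + t) (S(t) = (2*t)/(18 + t) = 2*t/(18 + t))
I = 18 (I = 3*(2*3) = 3*6 = 18)
y = 18 (y = (10/(18 - 13))*9 = (10/5)*9 = (10*(1/5))*9 = 2*9 = 18)
o(G) = -G + 2*G/(18 + G) (o(G) = 2*G/(18 + G) - G = -G + 2*G/(18 + G))
o(y) - 3457445 = 18*(-16 - 1*18)/(18 + 18) - 3457445 = 18*(-16 - 18)/36 - 3457445 = 18*(1/36)*(-34) - 3457445 = -17 - 3457445 = -3457462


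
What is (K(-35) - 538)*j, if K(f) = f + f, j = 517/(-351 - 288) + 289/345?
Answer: -1278016/73485 ≈ -17.392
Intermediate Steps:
j = 2102/73485 (j = 517/(-639) + 289*(1/345) = 517*(-1/639) + 289/345 = -517/639 + 289/345 = 2102/73485 ≈ 0.028604)
K(f) = 2*f
(K(-35) - 538)*j = (2*(-35) - 538)*(2102/73485) = (-70 - 538)*(2102/73485) = -608*2102/73485 = -1278016/73485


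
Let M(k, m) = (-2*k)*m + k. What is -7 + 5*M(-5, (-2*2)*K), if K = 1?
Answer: -232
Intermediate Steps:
M(k, m) = k - 2*k*m (M(k, m) = -2*k*m + k = k - 2*k*m)
-7 + 5*M(-5, (-2*2)*K) = -7 + 5*(-5*(1 - 2*(-2*2))) = -7 + 5*(-5*(1 - (-8))) = -7 + 5*(-5*(1 - 2*(-4))) = -7 + 5*(-5*(1 + 8)) = -7 + 5*(-5*9) = -7 + 5*(-45) = -7 - 225 = -232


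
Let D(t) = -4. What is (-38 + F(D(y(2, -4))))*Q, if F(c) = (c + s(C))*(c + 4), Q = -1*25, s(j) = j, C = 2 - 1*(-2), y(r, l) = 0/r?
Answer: 950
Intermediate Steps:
y(r, l) = 0
C = 4 (C = 2 + 2 = 4)
Q = -25
F(c) = (4 + c)² (F(c) = (c + 4)*(c + 4) = (4 + c)*(4 + c) = (4 + c)²)
(-38 + F(D(y(2, -4))))*Q = (-38 + (16 + (-4)² + 8*(-4)))*(-25) = (-38 + (16 + 16 - 32))*(-25) = (-38 + 0)*(-25) = -38*(-25) = 950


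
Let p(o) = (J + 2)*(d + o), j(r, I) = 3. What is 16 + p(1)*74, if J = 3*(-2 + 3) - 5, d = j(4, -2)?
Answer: 16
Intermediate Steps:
d = 3
J = -2 (J = 3*1 - 5 = 3 - 5 = -2)
p(o) = 0 (p(o) = (-2 + 2)*(3 + o) = 0*(3 + o) = 0)
16 + p(1)*74 = 16 + 0*74 = 16 + 0 = 16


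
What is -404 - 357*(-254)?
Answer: 90274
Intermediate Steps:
-404 - 357*(-254) = -404 + 90678 = 90274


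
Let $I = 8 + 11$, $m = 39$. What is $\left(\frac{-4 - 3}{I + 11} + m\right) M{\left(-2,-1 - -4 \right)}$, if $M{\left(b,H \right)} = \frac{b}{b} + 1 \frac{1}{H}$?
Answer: $\frac{2326}{45} \approx 51.689$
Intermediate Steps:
$I = 19$
$M{\left(b,H \right)} = 1 + \frac{1}{H}$
$\left(\frac{-4 - 3}{I + 11} + m\right) M{\left(-2,-1 - -4 \right)} = \left(\frac{-4 - 3}{19 + 11} + 39\right) \frac{1 - -3}{-1 - -4} = \left(- \frac{7}{30} + 39\right) \frac{1 + \left(-1 + 4\right)}{-1 + 4} = \left(\left(-7\right) \frac{1}{30} + 39\right) \frac{1 + 3}{3} = \left(- \frac{7}{30} + 39\right) \frac{1}{3} \cdot 4 = \frac{1163}{30} \cdot \frac{4}{3} = \frac{2326}{45}$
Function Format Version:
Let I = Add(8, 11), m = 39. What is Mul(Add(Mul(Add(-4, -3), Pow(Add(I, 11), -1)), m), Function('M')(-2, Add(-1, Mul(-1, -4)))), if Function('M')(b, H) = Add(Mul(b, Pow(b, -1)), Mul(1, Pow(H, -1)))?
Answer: Rational(2326, 45) ≈ 51.689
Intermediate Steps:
I = 19
Function('M')(b, H) = Add(1, Pow(H, -1))
Mul(Add(Mul(Add(-4, -3), Pow(Add(I, 11), -1)), m), Function('M')(-2, Add(-1, Mul(-1, -4)))) = Mul(Add(Mul(Add(-4, -3), Pow(Add(19, 11), -1)), 39), Mul(Pow(Add(-1, Mul(-1, -4)), -1), Add(1, Add(-1, Mul(-1, -4))))) = Mul(Add(Mul(-7, Pow(30, -1)), 39), Mul(Pow(Add(-1, 4), -1), Add(1, Add(-1, 4)))) = Mul(Add(Mul(-7, Rational(1, 30)), 39), Mul(Pow(3, -1), Add(1, 3))) = Mul(Add(Rational(-7, 30), 39), Mul(Rational(1, 3), 4)) = Mul(Rational(1163, 30), Rational(4, 3)) = Rational(2326, 45)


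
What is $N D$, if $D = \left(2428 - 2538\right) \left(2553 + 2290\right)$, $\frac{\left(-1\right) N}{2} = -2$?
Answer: $-2130920$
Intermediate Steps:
$N = 4$ ($N = \left(-2\right) \left(-2\right) = 4$)
$D = -532730$ ($D = \left(-110\right) 4843 = -532730$)
$N D = 4 \left(-532730\right) = -2130920$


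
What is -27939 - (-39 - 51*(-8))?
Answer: -28308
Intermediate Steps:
-27939 - (-39 - 51*(-8)) = -27939 - (-39 + 408) = -27939 - 1*369 = -27939 - 369 = -28308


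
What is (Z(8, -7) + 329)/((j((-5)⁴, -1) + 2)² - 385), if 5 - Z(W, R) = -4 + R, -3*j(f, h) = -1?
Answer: -3105/3416 ≈ -0.90896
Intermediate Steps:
j(f, h) = ⅓ (j(f, h) = -⅓*(-1) = ⅓)
Z(W, R) = 9 - R (Z(W, R) = 5 - (-4 + R) = 5 + (4 - R) = 9 - R)
(Z(8, -7) + 329)/((j((-5)⁴, -1) + 2)² - 385) = ((9 - 1*(-7)) + 329)/((⅓ + 2)² - 385) = ((9 + 7) + 329)/((7/3)² - 385) = (16 + 329)/(49/9 - 385) = 345/(-3416/9) = 345*(-9/3416) = -3105/3416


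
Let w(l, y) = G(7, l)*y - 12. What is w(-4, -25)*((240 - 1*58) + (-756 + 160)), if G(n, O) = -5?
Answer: -46782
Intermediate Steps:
w(l, y) = -12 - 5*y (w(l, y) = -5*y - 12 = -12 - 5*y)
w(-4, -25)*((240 - 1*58) + (-756 + 160)) = (-12 - 5*(-25))*((240 - 1*58) + (-756 + 160)) = (-12 + 125)*((240 - 58) - 596) = 113*(182 - 596) = 113*(-414) = -46782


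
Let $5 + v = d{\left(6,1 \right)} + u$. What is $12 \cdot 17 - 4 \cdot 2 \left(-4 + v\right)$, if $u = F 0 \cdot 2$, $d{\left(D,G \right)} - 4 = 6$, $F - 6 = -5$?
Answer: $196$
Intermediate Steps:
$F = 1$ ($F = 6 - 5 = 1$)
$d{\left(D,G \right)} = 10$ ($d{\left(D,G \right)} = 4 + 6 = 10$)
$u = 0$ ($u = 1 \cdot 0 \cdot 2 = 0 \cdot 2 = 0$)
$v = 5$ ($v = -5 + \left(10 + 0\right) = -5 + 10 = 5$)
$12 \cdot 17 - 4 \cdot 2 \left(-4 + v\right) = 12 \cdot 17 - 4 \cdot 2 \left(-4 + 5\right) = 204 - 4 \cdot 2 \cdot 1 = 204 - 8 = 196$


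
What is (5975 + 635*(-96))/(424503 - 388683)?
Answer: -10997/7164 ≈ -1.5350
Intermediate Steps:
(5975 + 635*(-96))/(424503 - 388683) = (5975 - 60960)/35820 = -54985*1/35820 = -10997/7164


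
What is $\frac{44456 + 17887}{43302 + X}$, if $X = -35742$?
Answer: $\frac{2309}{280} \approx 8.2464$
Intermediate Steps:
$\frac{44456 + 17887}{43302 + X} = \frac{44456 + 17887}{43302 - 35742} = \frac{62343}{7560} = 62343 \cdot \frac{1}{7560} = \frac{2309}{280}$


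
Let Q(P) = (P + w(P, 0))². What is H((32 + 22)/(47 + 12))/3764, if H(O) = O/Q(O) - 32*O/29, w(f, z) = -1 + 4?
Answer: -4819809/19091984758 ≈ -0.00025245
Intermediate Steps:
w(f, z) = 3
Q(P) = (3 + P)² (Q(P) = (P + 3)² = (3 + P)²)
H(O) = -32*O/29 + O/(3 + O)² (H(O) = O/((3 + O)²) - 32*O/29 = O/(3 + O)² - 32*O/29 = -32*O/29 + O/(3 + O)²)
H((32 + 22)/(47 + 12))/3764 = (-32*(32 + 22)/(29*(47 + 12)) + ((32 + 22)/(47 + 12))/(3 + (32 + 22)/(47 + 12))²)/3764 = (-1728/(29*59) + (54/59)/(3 + 54/59)²)*(1/3764) = (-1728/(29*59) + (54*(1/59))/(3 + 54*(1/59))²)*(1/3764) = (-32/29*54/59 + 54/(59*(3 + 54/59)²))*(1/3764) = (-1728/1711 + 54/(59*(231/59)²))*(1/3764) = (-1728/1711 + (54/59)*(3481/53361))*(1/3764) = (-1728/1711 + 354/5929)*(1/3764) = -9639618/10144519*1/3764 = -4819809/19091984758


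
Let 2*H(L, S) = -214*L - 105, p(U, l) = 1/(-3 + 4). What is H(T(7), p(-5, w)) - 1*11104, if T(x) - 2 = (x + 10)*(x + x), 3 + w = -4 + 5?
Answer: -73673/2 ≈ -36837.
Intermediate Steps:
w = -2 (w = -3 + (-4 + 5) = -3 + 1 = -2)
p(U, l) = 1 (p(U, l) = 1/1 = 1)
T(x) = 2 + 2*x*(10 + x) (T(x) = 2 + (x + 10)*(x + x) = 2 + (10 + x)*(2*x) = 2 + 2*x*(10 + x))
H(L, S) = -105/2 - 107*L (H(L, S) = (-214*L - 105)/2 = (-105 - 214*L)/2 = -105/2 - 107*L)
H(T(7), p(-5, w)) - 1*11104 = (-105/2 - 107*(2 + 2*7**2 + 20*7)) - 1*11104 = (-105/2 - 107*(2 + 2*49 + 140)) - 11104 = (-105/2 - 107*(2 + 98 + 140)) - 11104 = (-105/2 - 107*240) - 11104 = (-105/2 - 25680) - 11104 = -51465/2 - 11104 = -73673/2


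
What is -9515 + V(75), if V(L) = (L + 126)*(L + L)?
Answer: 20635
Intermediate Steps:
V(L) = 2*L*(126 + L) (V(L) = (126 + L)*(2*L) = 2*L*(126 + L))
-9515 + V(75) = -9515 + 2*75*(126 + 75) = -9515 + 2*75*201 = -9515 + 30150 = 20635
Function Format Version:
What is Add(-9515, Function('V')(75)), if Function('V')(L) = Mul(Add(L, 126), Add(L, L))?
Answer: 20635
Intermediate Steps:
Function('V')(L) = Mul(2, L, Add(126, L)) (Function('V')(L) = Mul(Add(126, L), Mul(2, L)) = Mul(2, L, Add(126, L)))
Add(-9515, Function('V')(75)) = Add(-9515, Mul(2, 75, Add(126, 75))) = Add(-9515, Mul(2, 75, 201)) = Add(-9515, 30150) = 20635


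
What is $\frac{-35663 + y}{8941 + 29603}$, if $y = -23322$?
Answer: $- \frac{58985}{38544} \approx -1.5303$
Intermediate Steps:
$\frac{-35663 + y}{8941 + 29603} = \frac{-35663 - 23322}{8941 + 29603} = - \frac{58985}{38544}$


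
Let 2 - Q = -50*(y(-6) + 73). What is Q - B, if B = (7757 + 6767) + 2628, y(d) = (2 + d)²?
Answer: -12700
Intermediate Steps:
B = 17152 (B = 14524 + 2628 = 17152)
Q = 4452 (Q = 2 - (-50)*((2 - 6)² + 73) = 2 - (-50)*((-4)² + 73) = 2 - (-50)*(16 + 73) = 2 - (-50)*89 = 2 - 1*(-4450) = 2 + 4450 = 4452)
Q - B = 4452 - 1*17152 = 4452 - 17152 = -12700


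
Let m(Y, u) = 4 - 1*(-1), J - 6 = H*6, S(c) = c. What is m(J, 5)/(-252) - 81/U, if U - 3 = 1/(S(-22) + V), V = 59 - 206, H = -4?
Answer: -1726079/63756 ≈ -27.073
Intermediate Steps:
V = -147
J = -18 (J = 6 - 4*6 = 6 - 24 = -18)
m(Y, u) = 5 (m(Y, u) = 4 + 1 = 5)
U = 506/169 (U = 3 + 1/(-22 - 147) = 3 + 1/(-169) = 3 - 1/169 = 506/169 ≈ 2.9941)
m(J, 5)/(-252) - 81/U = 5/(-252) - 81/506/169 = 5*(-1/252) - 81*169/506 = -5/252 - 13689/506 = -1726079/63756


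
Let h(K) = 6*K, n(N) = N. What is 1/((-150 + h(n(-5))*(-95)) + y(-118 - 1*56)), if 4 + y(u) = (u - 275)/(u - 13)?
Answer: 187/504601 ≈ 0.00037059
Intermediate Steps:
y(u) = -4 + (-275 + u)/(-13 + u) (y(u) = -4 + (u - 275)/(u - 13) = -4 + (-275 + u)/(-13 + u))
1/((-150 + h(n(-5))*(-95)) + y(-118 - 1*56)) = 1/((-150 + (6*(-5))*(-95)) + (-223 - 3*(-118 - 1*56))/(-13 + (-118 - 1*56))) = 1/((-150 - 30*(-95)) + (-223 - 3*(-118 - 56))/(-13 + (-118 - 56))) = 1/((-150 + 2850) + (-223 - 3*(-174))/(-13 - 174)) = 1/(2700 + (-223 + 522)/(-187)) = 1/(2700 - 1/187*299) = 1/(2700 - 299/187) = 1/(504601/187) = 187/504601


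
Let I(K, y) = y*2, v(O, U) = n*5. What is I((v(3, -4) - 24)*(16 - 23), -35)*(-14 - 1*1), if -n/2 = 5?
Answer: 1050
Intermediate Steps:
n = -10 (n = -2*5 = -10)
v(O, U) = -50 (v(O, U) = -10*5 = -50)
I(K, y) = 2*y
I((v(3, -4) - 24)*(16 - 23), -35)*(-14 - 1*1) = (2*(-35))*(-14 - 1*1) = -70*(-14 - 1) = -70*(-15) = 1050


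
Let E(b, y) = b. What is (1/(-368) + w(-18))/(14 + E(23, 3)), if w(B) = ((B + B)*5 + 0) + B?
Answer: -72865/13616 ≈ -5.3514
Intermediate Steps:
w(B) = 11*B (w(B) = ((2*B)*5 + 0) + B = (10*B + 0) + B = 10*B + B = 11*B)
(1/(-368) + w(-18))/(14 + E(23, 3)) = (1/(-368) + 11*(-18))/(14 + 23) = (-1/368 - 198)/37 = -72865/368*1/37 = -72865/13616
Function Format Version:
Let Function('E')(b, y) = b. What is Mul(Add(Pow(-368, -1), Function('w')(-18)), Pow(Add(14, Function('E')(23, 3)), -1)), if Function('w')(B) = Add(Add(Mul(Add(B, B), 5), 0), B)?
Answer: Rational(-72865, 13616) ≈ -5.3514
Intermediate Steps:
Function('w')(B) = Mul(11, B) (Function('w')(B) = Add(Add(Mul(Mul(2, B), 5), 0), B) = Add(Add(Mul(10, B), 0), B) = Add(Mul(10, B), B) = Mul(11, B))
Mul(Add(Pow(-368, -1), Function('w')(-18)), Pow(Add(14, Function('E')(23, 3)), -1)) = Mul(Add(Pow(-368, -1), Mul(11, -18)), Pow(Add(14, 23), -1)) = Mul(Add(Rational(-1, 368), -198), Pow(37, -1)) = Mul(Rational(-72865, 368), Rational(1, 37)) = Rational(-72865, 13616)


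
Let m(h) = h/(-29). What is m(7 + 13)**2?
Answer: 400/841 ≈ 0.47562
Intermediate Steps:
m(h) = -h/29 (m(h) = h*(-1/29) = -h/29)
m(7 + 13)**2 = (-(7 + 13)/29)**2 = (-1/29*20)**2 = (-20/29)**2 = 400/841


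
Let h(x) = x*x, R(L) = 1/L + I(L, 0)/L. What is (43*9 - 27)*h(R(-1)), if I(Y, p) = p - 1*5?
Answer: 5760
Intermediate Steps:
I(Y, p) = -5 + p (I(Y, p) = p - 5 = -5 + p)
R(L) = -4/L (R(L) = 1/L + (-5 + 0)/L = 1/L - 5/L = -4/L)
h(x) = x²
(43*9 - 27)*h(R(-1)) = (43*9 - 27)*(-4/(-1))² = (387 - 27)*(-4*(-1))² = 360*4² = 360*16 = 5760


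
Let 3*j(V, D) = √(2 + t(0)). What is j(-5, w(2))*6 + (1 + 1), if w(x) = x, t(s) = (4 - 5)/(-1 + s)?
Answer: 2 + 2*√3 ≈ 5.4641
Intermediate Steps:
t(s) = -1/(-1 + s)
j(V, D) = √3/3 (j(V, D) = √(2 - 1/(-1 + 0))/3 = √(2 - 1/(-1))/3 = √(2 - 1*(-1))/3 = √(2 + 1)/3 = √3/3)
j(-5, w(2))*6 + (1 + 1) = (√3/3)*6 + (1 + 1) = 2*√3 + 2 = 2 + 2*√3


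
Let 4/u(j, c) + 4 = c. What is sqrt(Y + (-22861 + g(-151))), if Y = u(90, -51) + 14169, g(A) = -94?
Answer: I*sqrt(26577870)/55 ≈ 93.734*I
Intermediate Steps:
u(j, c) = 4/(-4 + c)
Y = 779291/55 (Y = 4/(-4 - 51) + 14169 = 4/(-55) + 14169 = 4*(-1/55) + 14169 = -4/55 + 14169 = 779291/55 ≈ 14169.)
sqrt(Y + (-22861 + g(-151))) = sqrt(779291/55 + (-22861 - 94)) = sqrt(779291/55 - 22955) = sqrt(-483234/55) = I*sqrt(26577870)/55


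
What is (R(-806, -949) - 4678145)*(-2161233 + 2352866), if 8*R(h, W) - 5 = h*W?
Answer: -7025315796213/8 ≈ -8.7816e+11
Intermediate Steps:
R(h, W) = 5/8 + W*h/8 (R(h, W) = 5/8 + (h*W)/8 = 5/8 + (W*h)/8 = 5/8 + W*h/8)
(R(-806, -949) - 4678145)*(-2161233 + 2352866) = ((5/8 + (⅛)*(-949)*(-806)) - 4678145)*(-2161233 + 2352866) = ((5/8 + 382447/4) - 4678145)*191633 = (764899/8 - 4678145)*191633 = -36660261/8*191633 = -7025315796213/8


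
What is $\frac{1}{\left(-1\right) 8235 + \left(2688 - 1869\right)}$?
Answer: $- \frac{1}{7416} \approx -0.00013484$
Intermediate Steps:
$\frac{1}{\left(-1\right) 8235 + \left(2688 - 1869\right)} = \frac{1}{-8235 + \left(2688 - 1869\right)} = \frac{1}{-8235 + 819} = \frac{1}{-7416} = - \frac{1}{7416}$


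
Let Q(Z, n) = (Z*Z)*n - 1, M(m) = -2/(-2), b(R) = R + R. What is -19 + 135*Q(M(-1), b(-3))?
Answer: -964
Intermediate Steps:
b(R) = 2*R
M(m) = 1 (M(m) = -2*(-½) = 1)
Q(Z, n) = -1 + n*Z² (Q(Z, n) = Z²*n - 1 = n*Z² - 1 = -1 + n*Z²)
-19 + 135*Q(M(-1), b(-3)) = -19 + 135*(-1 + (2*(-3))*1²) = -19 + 135*(-1 - 6*1) = -19 + 135*(-1 - 6) = -19 + 135*(-7) = -19 - 945 = -964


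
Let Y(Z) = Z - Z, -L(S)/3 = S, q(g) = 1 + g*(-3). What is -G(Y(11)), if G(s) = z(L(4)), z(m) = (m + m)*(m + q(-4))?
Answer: 24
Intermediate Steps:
q(g) = 1 - 3*g
L(S) = -3*S
Y(Z) = 0
z(m) = 2*m*(13 + m) (z(m) = (m + m)*(m + (1 - 3*(-4))) = (2*m)*(m + (1 + 12)) = (2*m)*(m + 13) = (2*m)*(13 + m) = 2*m*(13 + m))
G(s) = -24 (G(s) = 2*(-3*4)*(13 - 3*4) = 2*(-12)*(13 - 12) = 2*(-12)*1 = -24)
-G(Y(11)) = -1*(-24) = 24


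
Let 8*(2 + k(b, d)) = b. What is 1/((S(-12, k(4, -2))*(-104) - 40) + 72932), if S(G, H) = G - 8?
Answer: 1/74972 ≈ 1.3338e-5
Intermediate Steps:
k(b, d) = -2 + b/8
S(G, H) = -8 + G
1/((S(-12, k(4, -2))*(-104) - 40) + 72932) = 1/(((-8 - 12)*(-104) - 40) + 72932) = 1/((-20*(-104) - 40) + 72932) = 1/((2080 - 40) + 72932) = 1/(2040 + 72932) = 1/74972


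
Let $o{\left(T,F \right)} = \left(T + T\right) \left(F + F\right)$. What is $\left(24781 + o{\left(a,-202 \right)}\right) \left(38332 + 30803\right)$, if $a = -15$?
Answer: $2551150635$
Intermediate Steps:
$o{\left(T,F \right)} = 4 F T$ ($o{\left(T,F \right)} = 2 T 2 F = 4 F T$)
$\left(24781 + o{\left(a,-202 \right)}\right) \left(38332 + 30803\right) = \left(24781 + 4 \left(-202\right) \left(-15\right)\right) \left(38332 + 30803\right) = \left(24781 + 12120\right) 69135 = 36901 \cdot 69135 = 2551150635$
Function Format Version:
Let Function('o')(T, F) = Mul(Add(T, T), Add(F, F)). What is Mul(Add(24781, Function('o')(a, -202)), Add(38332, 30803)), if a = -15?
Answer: 2551150635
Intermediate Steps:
Function('o')(T, F) = Mul(4, F, T) (Function('o')(T, F) = Mul(Mul(2, T), Mul(2, F)) = Mul(4, F, T))
Mul(Add(24781, Function('o')(a, -202)), Add(38332, 30803)) = Mul(Add(24781, Mul(4, -202, -15)), Add(38332, 30803)) = Mul(Add(24781, 12120), 69135) = Mul(36901, 69135) = 2551150635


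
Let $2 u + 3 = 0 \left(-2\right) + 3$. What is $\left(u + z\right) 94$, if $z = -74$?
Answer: $-6956$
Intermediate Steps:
$u = 0$ ($u = - \frac{3}{2} + \frac{0 \left(-2\right) + 3}{2} = - \frac{3}{2} + \frac{0 + 3}{2} = - \frac{3}{2} + \frac{1}{2} \cdot 3 = - \frac{3}{2} + \frac{3}{2} = 0$)
$\left(u + z\right) 94 = \left(0 - 74\right) 94 = \left(-74\right) 94 = -6956$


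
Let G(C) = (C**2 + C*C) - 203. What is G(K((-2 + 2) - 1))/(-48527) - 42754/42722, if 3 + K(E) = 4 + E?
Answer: -1033025396/1036585247 ≈ -0.99657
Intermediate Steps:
K(E) = 1 + E (K(E) = -3 + (4 + E) = 1 + E)
G(C) = -203 + 2*C**2 (G(C) = (C**2 + C**2) - 203 = 2*C**2 - 203 = -203 + 2*C**2)
G(K((-2 + 2) - 1))/(-48527) - 42754/42722 = (-203 + 2*(1 + ((-2 + 2) - 1))**2)/(-48527) - 42754/42722 = (-203 + 2*(1 + (0 - 1))**2)*(-1/48527) - 42754*1/42722 = (-203 + 2*(1 - 1)**2)*(-1/48527) - 21377/21361 = (-203 + 2*0**2)*(-1/48527) - 21377/21361 = (-203 + 2*0)*(-1/48527) - 21377/21361 = (-203 + 0)*(-1/48527) - 21377/21361 = -203*(-1/48527) - 21377/21361 = 203/48527 - 21377/21361 = -1033025396/1036585247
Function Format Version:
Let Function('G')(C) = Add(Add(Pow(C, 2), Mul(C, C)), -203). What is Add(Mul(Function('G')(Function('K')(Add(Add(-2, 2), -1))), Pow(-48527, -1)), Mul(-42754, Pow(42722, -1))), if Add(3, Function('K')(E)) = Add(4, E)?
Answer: Rational(-1033025396, 1036585247) ≈ -0.99657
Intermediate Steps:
Function('K')(E) = Add(1, E) (Function('K')(E) = Add(-3, Add(4, E)) = Add(1, E))
Function('G')(C) = Add(-203, Mul(2, Pow(C, 2))) (Function('G')(C) = Add(Add(Pow(C, 2), Pow(C, 2)), -203) = Add(Mul(2, Pow(C, 2)), -203) = Add(-203, Mul(2, Pow(C, 2))))
Add(Mul(Function('G')(Function('K')(Add(Add(-2, 2), -1))), Pow(-48527, -1)), Mul(-42754, Pow(42722, -1))) = Add(Mul(Add(-203, Mul(2, Pow(Add(1, Add(Add(-2, 2), -1)), 2))), Pow(-48527, -1)), Mul(-42754, Pow(42722, -1))) = Add(Mul(Add(-203, Mul(2, Pow(Add(1, Add(0, -1)), 2))), Rational(-1, 48527)), Mul(-42754, Rational(1, 42722))) = Add(Mul(Add(-203, Mul(2, Pow(Add(1, -1), 2))), Rational(-1, 48527)), Rational(-21377, 21361)) = Add(Mul(Add(-203, Mul(2, Pow(0, 2))), Rational(-1, 48527)), Rational(-21377, 21361)) = Add(Mul(Add(-203, Mul(2, 0)), Rational(-1, 48527)), Rational(-21377, 21361)) = Add(Mul(Add(-203, 0), Rational(-1, 48527)), Rational(-21377, 21361)) = Add(Mul(-203, Rational(-1, 48527)), Rational(-21377, 21361)) = Add(Rational(203, 48527), Rational(-21377, 21361)) = Rational(-1033025396, 1036585247)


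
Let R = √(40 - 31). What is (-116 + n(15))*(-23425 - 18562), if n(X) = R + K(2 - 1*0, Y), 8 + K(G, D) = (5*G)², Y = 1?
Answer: 881727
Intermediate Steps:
R = 3 (R = √9 = 3)
K(G, D) = -8 + 25*G² (K(G, D) = -8 + (5*G)² = -8 + 25*G²)
n(X) = 95 (n(X) = 3 + (-8 + 25*(2 - 1*0)²) = 3 + (-8 + 25*(2 + 0)²) = 3 + (-8 + 25*2²) = 3 + (-8 + 25*4) = 3 + (-8 + 100) = 3 + 92 = 95)
(-116 + n(15))*(-23425 - 18562) = (-116 + 95)*(-23425 - 18562) = -21*(-41987) = 881727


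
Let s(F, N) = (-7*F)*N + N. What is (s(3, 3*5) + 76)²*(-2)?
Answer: -100352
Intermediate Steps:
s(F, N) = N - 7*F*N (s(F, N) = -7*F*N + N = N - 7*F*N)
(s(3, 3*5) + 76)²*(-2) = ((3*5)*(1 - 7*3) + 76)²*(-2) = (15*(1 - 21) + 76)²*(-2) = (15*(-20) + 76)²*(-2) = (-300 + 76)²*(-2) = (-224)²*(-2) = 50176*(-2) = -100352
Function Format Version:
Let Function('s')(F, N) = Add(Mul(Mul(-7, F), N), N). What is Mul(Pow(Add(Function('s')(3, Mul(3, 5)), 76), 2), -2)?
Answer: -100352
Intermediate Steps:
Function('s')(F, N) = Add(N, Mul(-7, F, N)) (Function('s')(F, N) = Add(Mul(-7, F, N), N) = Add(N, Mul(-7, F, N)))
Mul(Pow(Add(Function('s')(3, Mul(3, 5)), 76), 2), -2) = Mul(Pow(Add(Mul(Mul(3, 5), Add(1, Mul(-7, 3))), 76), 2), -2) = Mul(Pow(Add(Mul(15, Add(1, -21)), 76), 2), -2) = Mul(Pow(Add(Mul(15, -20), 76), 2), -2) = Mul(Pow(Add(-300, 76), 2), -2) = Mul(Pow(-224, 2), -2) = Mul(50176, -2) = -100352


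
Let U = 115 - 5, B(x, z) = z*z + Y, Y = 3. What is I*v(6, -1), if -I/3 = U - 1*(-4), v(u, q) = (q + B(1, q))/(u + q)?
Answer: -1026/5 ≈ -205.20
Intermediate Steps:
B(x, z) = 3 + z**2 (B(x, z) = z*z + 3 = z**2 + 3 = 3 + z**2)
U = 110
v(u, q) = (3 + q + q**2)/(q + u) (v(u, q) = (q + (3 + q**2))/(u + q) = (3 + q + q**2)/(q + u))
I = -342 (I = -3*(110 - 1*(-4)) = -3*(110 + 4) = -3*114 = -342)
I*v(6, -1) = -342*(3 - 1 + (-1)**2)/(-1 + 6) = -342*(3 - 1 + 1)/5 = -342*3/5 = -1026/5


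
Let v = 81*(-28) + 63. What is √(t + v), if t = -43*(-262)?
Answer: √9061 ≈ 95.189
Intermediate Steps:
v = -2205 (v = -2268 + 63 = -2205)
t = 11266
√(t + v) = √(11266 - 2205) = √9061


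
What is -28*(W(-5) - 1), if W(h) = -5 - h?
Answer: 28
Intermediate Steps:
-28*(W(-5) - 1) = -28*((-5 - 1*(-5)) - 1) = -28*((-5 + 5) - 1) = -28*(0 - 1) = -28*(-1) = 28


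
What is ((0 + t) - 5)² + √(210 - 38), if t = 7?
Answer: 4 + 2*√43 ≈ 17.115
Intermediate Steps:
((0 + t) - 5)² + √(210 - 38) = ((0 + 7) - 5)² + √(210 - 38) = (7 - 5)² + √172 = 2² + 2*√43 = 4 + 2*√43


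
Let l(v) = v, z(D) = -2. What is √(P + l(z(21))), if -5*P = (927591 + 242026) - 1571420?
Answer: 19*√5565/5 ≈ 283.48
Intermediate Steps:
P = 401803/5 (P = -((927591 + 242026) - 1571420)/5 = -(1169617 - 1571420)/5 = -⅕*(-401803) = 401803/5 ≈ 80361.)
√(P + l(z(21))) = √(401803/5 - 2) = √(401793/5) = 19*√5565/5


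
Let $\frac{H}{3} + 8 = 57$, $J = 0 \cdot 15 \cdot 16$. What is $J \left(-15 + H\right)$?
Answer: $0$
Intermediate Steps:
$J = 0$ ($J = 0 \cdot 16 = 0$)
$H = 147$ ($H = -24 + 3 \cdot 57 = -24 + 171 = 147$)
$J \left(-15 + H\right) = 0 \left(-15 + 147\right) = 0 \cdot 132 = 0$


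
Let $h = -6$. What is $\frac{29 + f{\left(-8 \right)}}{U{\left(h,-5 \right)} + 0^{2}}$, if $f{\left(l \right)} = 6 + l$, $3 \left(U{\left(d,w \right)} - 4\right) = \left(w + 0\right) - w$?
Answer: $\frac{27}{4} \approx 6.75$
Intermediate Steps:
$U{\left(d,w \right)} = 4$ ($U{\left(d,w \right)} = 4 + \frac{\left(w + 0\right) - w}{3} = 4 + \frac{w - w}{3} = 4 + \frac{1}{3} \cdot 0 = 4 + 0 = 4$)
$\frac{29 + f{\left(-8 \right)}}{U{\left(h,-5 \right)} + 0^{2}} = \frac{29 + \left(6 - 8\right)}{4 + 0^{2}} = \frac{29 - 2}{4 + 0} = \frac{27}{4}$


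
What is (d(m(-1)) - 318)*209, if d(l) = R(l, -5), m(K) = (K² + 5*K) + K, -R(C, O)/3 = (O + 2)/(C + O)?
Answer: -666501/10 ≈ -66650.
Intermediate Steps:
R(C, O) = -3*(2 + O)/(C + O) (R(C, O) = -3*(O + 2)/(C + O) = -3*(2 + O)/(C + O))
m(K) = K² + 6*K
d(l) = 9/(-5 + l) (d(l) = 3*(-2 - 1*(-5))/(l - 5) = 3*(-2 + 5)/(-5 + l) = 3*3/(-5 + l) = 9/(-5 + l))
(d(m(-1)) - 318)*209 = (9/(-5 - (6 - 1)) - 318)*209 = (9/(-5 - 1*5) - 318)*209 = (9/(-5 - 5) - 318)*209 = (9/(-10) - 318)*209 = (9*(-⅒) - 318)*209 = (-9/10 - 318)*209 = -3189/10*209 = -666501/10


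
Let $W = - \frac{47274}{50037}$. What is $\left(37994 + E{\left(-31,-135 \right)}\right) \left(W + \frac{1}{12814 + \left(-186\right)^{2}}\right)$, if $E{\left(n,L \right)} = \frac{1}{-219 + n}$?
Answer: $- \frac{7096044607278399}{197687847500} \approx -35895.0$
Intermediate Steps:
$W = - \frac{15758}{16679}$ ($W = \left(-47274\right) \frac{1}{50037} = - \frac{15758}{16679} \approx -0.94478$)
$\left(37994 + E{\left(-31,-135 \right)}\right) \left(W + \frac{1}{12814 + \left(-186\right)^{2}}\right) = \left(37994 + \frac{1}{-219 - 31}\right) \left(- \frac{15758}{16679} + \frac{1}{12814 + \left(-186\right)^{2}}\right) = \left(37994 + \frac{1}{-250}\right) \left(- \frac{15758}{16679} + \frac{1}{12814 + 34596}\right) = \left(37994 - \frac{1}{250}\right) \left(- \frac{15758}{16679} + \frac{1}{47410}\right) = \frac{9498499 \left(- \frac{15758}{16679} + \frac{1}{47410}\right)}{250} = \frac{9498499}{250} \left(- \frac{747070101}{790751390}\right) = - \frac{7096044607278399}{197687847500}$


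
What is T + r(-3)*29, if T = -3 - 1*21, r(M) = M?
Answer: -111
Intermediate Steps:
T = -24 (T = -3 - 21 = -24)
T + r(-3)*29 = -24 - 3*29 = -24 - 87 = -111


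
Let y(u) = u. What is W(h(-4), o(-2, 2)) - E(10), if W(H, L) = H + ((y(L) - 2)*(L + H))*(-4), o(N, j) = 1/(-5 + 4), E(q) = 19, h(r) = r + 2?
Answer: -57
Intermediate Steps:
h(r) = 2 + r
o(N, j) = -1 (o(N, j) = 1/(-1) = -1)
W(H, L) = H - 4*(-2 + L)*(H + L) (W(H, L) = H + ((L - 2)*(L + H))*(-4) = H + ((-2 + L)*(H + L))*(-4) = H - 4*(-2 + L)*(H + L))
W(h(-4), o(-2, 2)) - E(10) = (-4*(-1)**2 + 8*(-1) + 9*(2 - 4) - 4*(2 - 4)*(-1)) - 1*19 = (-4*1 - 8 + 9*(-2) - 4*(-2)*(-1)) - 19 = (-4 - 8 - 18 - 8) - 19 = -38 - 19 = -57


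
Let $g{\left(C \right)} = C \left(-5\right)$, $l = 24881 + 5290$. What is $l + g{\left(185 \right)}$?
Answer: $29246$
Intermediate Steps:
$l = 30171$
$g{\left(C \right)} = - 5 C$
$l + g{\left(185 \right)} = 30171 - 925 = 29246$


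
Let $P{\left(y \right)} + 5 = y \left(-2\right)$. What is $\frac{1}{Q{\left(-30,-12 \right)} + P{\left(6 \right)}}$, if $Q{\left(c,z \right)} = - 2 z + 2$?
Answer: $\frac{1}{9} \approx 0.11111$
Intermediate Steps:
$P{\left(y \right)} = -5 - 2 y$ ($P{\left(y \right)} = -5 + y \left(-2\right) = -5 - 2 y$)
$Q{\left(c,z \right)} = 2 - 2 z$
$\frac{1}{Q{\left(-30,-12 \right)} + P{\left(6 \right)}} = \frac{1}{\left(2 - -24\right) - 17} = \frac{1}{\left(2 + 24\right) - 17} = \frac{1}{26 - 17} = \frac{1}{9}$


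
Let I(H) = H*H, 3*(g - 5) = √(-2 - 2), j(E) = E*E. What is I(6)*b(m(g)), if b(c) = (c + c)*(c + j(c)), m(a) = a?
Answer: 10288 + 12176*I/3 ≈ 10288.0 + 4058.7*I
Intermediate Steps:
j(E) = E²
g = 5 + 2*I/3 (g = 5 + √(-2 - 2)/3 = 5 + √(-4)/3 = 5 + (2*I)/3 = 5 + 2*I/3 ≈ 5.0 + 0.66667*I)
I(H) = H²
b(c) = 2*c*(c + c²) (b(c) = (c + c)*(c + c²) = (2*c)*(c + c²) = 2*c*(c + c²))
I(6)*b(m(g)) = 6²*(2*(5 + 2*I/3)²*(1 + (5 + 2*I/3))) = 36*(2*(5 + 2*I/3)²*(6 + 2*I/3)) = 72*(5 + 2*I/3)²*(6 + 2*I/3)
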